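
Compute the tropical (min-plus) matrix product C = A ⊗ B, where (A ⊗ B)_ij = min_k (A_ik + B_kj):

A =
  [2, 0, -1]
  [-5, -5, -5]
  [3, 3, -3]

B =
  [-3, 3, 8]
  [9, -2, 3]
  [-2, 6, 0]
A ⊗ B =
  [-3, -2, -1]
  [-8, -7, -5]
  [-5, 1, -3]

Apply the min-plus product entry-by-entry:
  C[0][0] = min over k of (A[0][0] + B[0][0] = 2 + -3 = -1, A[0][1] + B[1][0] = 0 + 9 = 9, A[0][2] + B[2][0] = -1 + -2 = -3) = -3 (attained at k = 2)
  C[0][1] = min over k of (A[0][0] + B[0][1] = 2 + 3 = 5, A[0][1] + B[1][1] = 0 + -2 = -2, A[0][2] + B[2][1] = -1 + 6 = 5) = -2 (attained at k = 1)
  C[0][2] = min over k of (A[0][0] + B[0][2] = 2 + 8 = 10, A[0][1] + B[1][2] = 0 + 3 = 3, A[0][2] + B[2][2] = -1 + 0 = -1) = -1 (attained at k = 2)
  C[1][0] = min over k of (A[1][0] + B[0][0] = -5 + -3 = -8, A[1][1] + B[1][0] = -5 + 9 = 4, A[1][2] + B[2][0] = -5 + -2 = -7) = -8 (attained at k = 0)
  C[1][1] = min over k of (A[1][0] + B[0][1] = -5 + 3 = -2, A[1][1] + B[1][1] = -5 + -2 = -7, A[1][2] + B[2][1] = -5 + 6 = 1) = -7 (attained at k = 1)
  C[1][2] = min over k of (A[1][0] + B[0][2] = -5 + 8 = 3, A[1][1] + B[1][2] = -5 + 3 = -2, A[1][2] + B[2][2] = -5 + 0 = -5) = -5 (attained at k = 2)
  C[2][0] = min over k of (A[2][0] + B[0][0] = 3 + -3 = 0, A[2][1] + B[1][0] = 3 + 9 = 12, A[2][2] + B[2][0] = -3 + -2 = -5) = -5 (attained at k = 2)
  C[2][1] = min over k of (A[2][0] + B[0][1] = 3 + 3 = 6, A[2][1] + B[1][1] = 3 + -2 = 1, A[2][2] + B[2][1] = -3 + 6 = 3) = 1 (attained at k = 1)
  C[2][2] = min over k of (A[2][0] + B[0][2] = 3 + 8 = 11, A[2][1] + B[1][2] = 3 + 3 = 6, A[2][2] + B[2][2] = -3 + 0 = -3) = -3 (attained at k = 2)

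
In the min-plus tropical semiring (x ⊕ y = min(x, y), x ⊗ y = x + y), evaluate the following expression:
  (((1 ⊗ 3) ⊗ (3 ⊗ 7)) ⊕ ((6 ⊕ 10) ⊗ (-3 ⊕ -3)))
(((1 ⊗ 3) ⊗ (3 ⊗ 7)) ⊕ ((6 ⊕ 10) ⊗ (-3 ⊕ -3))) = 3

Expand innermost to outermost. Recall ⊕ takes the minimum of its arguments and ⊗ takes their sum. Working out the expression (((1 ⊗ 3) ⊗ (3 ⊗ 7)) ⊕ ((6 ⊕ 10) ⊗ (-3 ⊕ -3))) gives 3.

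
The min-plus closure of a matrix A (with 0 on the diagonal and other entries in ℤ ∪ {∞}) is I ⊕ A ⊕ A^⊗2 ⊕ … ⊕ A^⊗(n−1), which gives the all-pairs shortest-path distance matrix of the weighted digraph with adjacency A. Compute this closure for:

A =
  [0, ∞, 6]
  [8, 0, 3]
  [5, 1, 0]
Closure =
  [0, 7, 6]
  [8, 0, 3]
  [5, 1, 0]

This is the Floyd-Warshall all-pairs shortest-path computation. For each intermediate vertex k = 0, 1, …, 2, update dist[i][j] ← min(dist[i][j], dist[i][k] + dist[k][j]). The final matrix gives, for each (i, j), the minimum total weight of any directed path from i to j (possibly empty when i = j).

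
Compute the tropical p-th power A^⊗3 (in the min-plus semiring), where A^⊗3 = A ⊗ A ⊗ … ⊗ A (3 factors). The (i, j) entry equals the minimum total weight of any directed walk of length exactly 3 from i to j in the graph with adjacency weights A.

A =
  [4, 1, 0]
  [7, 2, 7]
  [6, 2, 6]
A^⊗3 =
  [9, 4, 6]
  [11, 6, 9]
  [11, 6, 9]

Each entry (A^⊗3)_ij equals the minimum over all length-3 walks i = v_0 → v_1 → … → v_3 = j of Σ_t A[v_t][v_{t+1}]. For example, for (i, j) = (0, 2) we minimise over 9 possible intermediate vertex sequences; the minimum is 6, attained along the walk 0 → 2 → 0 → 2.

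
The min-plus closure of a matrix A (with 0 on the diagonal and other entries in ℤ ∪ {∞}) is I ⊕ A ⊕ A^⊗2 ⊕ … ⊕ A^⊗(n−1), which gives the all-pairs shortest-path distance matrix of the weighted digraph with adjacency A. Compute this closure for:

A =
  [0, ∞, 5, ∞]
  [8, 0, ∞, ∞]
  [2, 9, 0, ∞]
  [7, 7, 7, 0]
Closure =
  [0, 14, 5, ∞]
  [8, 0, 13, ∞]
  [2, 9, 0, ∞]
  [7, 7, 7, 0]

This is the Floyd-Warshall all-pairs shortest-path computation. For each intermediate vertex k = 0, 1, …, 3, update dist[i][j] ← min(dist[i][j], dist[i][k] + dist[k][j]). The final matrix gives, for each (i, j), the minimum total weight of any directed path from i to j (possibly empty when i = j).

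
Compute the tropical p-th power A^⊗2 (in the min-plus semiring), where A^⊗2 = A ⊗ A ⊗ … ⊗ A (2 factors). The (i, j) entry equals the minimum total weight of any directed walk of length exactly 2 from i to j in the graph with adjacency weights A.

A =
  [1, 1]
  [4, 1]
A^⊗2 =
  [2, 2]
  [5, 2]

Each entry (A^⊗2)_ij equals the minimum over all length-2 walks i = v_0 → v_1 → … → v_2 = j of Σ_t A[v_t][v_{t+1}]. For example, for (i, j) = (0, 1) we minimise over 2 possible intermediate vertex sequences; the minimum is 2, attained along the walk 0 → 0 → 1.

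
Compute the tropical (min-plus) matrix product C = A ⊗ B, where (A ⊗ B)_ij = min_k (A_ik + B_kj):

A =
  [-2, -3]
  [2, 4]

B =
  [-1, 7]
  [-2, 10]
A ⊗ B =
  [-5, 5]
  [1, 9]

Apply the min-plus product entry-by-entry:
  C[0][0] = min over k of (A[0][0] + B[0][0] = -2 + -1 = -3, A[0][1] + B[1][0] = -3 + -2 = -5) = -5 (attained at k = 1)
  C[0][1] = min over k of (A[0][0] + B[0][1] = -2 + 7 = 5, A[0][1] + B[1][1] = -3 + 10 = 7) = 5 (attained at k = 0)
  C[1][0] = min over k of (A[1][0] + B[0][0] = 2 + -1 = 1, A[1][1] + B[1][0] = 4 + -2 = 2) = 1 (attained at k = 0)
  C[1][1] = min over k of (A[1][0] + B[0][1] = 2 + 7 = 9, A[1][1] + B[1][1] = 4 + 10 = 14) = 9 (attained at k = 0)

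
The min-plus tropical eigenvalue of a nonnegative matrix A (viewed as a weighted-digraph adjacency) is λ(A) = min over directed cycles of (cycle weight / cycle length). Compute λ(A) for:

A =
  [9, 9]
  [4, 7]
λ(A) = 13/2

Enumerate directed cycles and compute their means (weight / length). Sample:
  cycle 0 → 0: weight = 9, length = 1, mean = 9/1 ≈ 9.000
  cycle 1 → 1: weight = 7, length = 1, mean = 7/1 ≈ 7.000
  cycle 0 → 1 → 0: weight = 13, length = 2, mean = 13/2 ≈ 6.500
  cycle 1 → 0 → 1: weight = 13, length = 2, mean = 13/2 ≈ 6.500
Minimum mean = 6.500, attained e.g. along the cycle 0 → 1 → 0 with weight 13 and length 2. So λ(A) = 13/2 = 13/2.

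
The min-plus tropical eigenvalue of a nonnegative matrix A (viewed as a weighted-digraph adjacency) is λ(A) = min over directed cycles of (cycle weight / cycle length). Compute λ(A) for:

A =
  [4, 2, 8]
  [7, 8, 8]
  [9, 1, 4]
λ(A) = 4

Enumerate directed cycles and compute their means (weight / length). Sample:
  cycle 0 → 0: weight = 4, length = 1, mean = 4/1 ≈ 4.000
  cycle 1 → 1: weight = 8, length = 1, mean = 8/1 ≈ 8.000
  cycle 2 → 2: weight = 4, length = 1, mean = 4/1 ≈ 4.000
  cycle 0 → 1 → 0: weight = 9, length = 2, mean = 9/2 ≈ 4.500
  cycle 0 → 2 → 0: weight = 17, length = 2, mean = 17/2 ≈ 8.500
  cycle 1 → 0 → 1: weight = 9, length = 2, mean = 9/2 ≈ 4.500
Minimum mean = 4.000, attained e.g. along the cycle 0 → 0 with weight 4 and length 1. So λ(A) = 4/1 = 4.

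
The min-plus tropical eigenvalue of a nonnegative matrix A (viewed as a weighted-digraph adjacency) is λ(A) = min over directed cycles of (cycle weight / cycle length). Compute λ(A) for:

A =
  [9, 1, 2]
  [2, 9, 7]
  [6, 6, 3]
λ(A) = 3/2

Enumerate directed cycles and compute their means (weight / length). Sample:
  cycle 0 → 0: weight = 9, length = 1, mean = 9/1 ≈ 9.000
  cycle 1 → 1: weight = 9, length = 1, mean = 9/1 ≈ 9.000
  cycle 2 → 2: weight = 3, length = 1, mean = 3/1 ≈ 3.000
  cycle 0 → 1 → 0: weight = 3, length = 2, mean = 3/2 ≈ 1.500
  cycle 0 → 2 → 0: weight = 8, length = 2, mean = 8/2 ≈ 4.000
  cycle 1 → 0 → 1: weight = 3, length = 2, mean = 3/2 ≈ 1.500
Minimum mean = 1.500, attained e.g. along the cycle 0 → 1 → 0 with weight 3 and length 2. So λ(A) = 3/2 = 3/2.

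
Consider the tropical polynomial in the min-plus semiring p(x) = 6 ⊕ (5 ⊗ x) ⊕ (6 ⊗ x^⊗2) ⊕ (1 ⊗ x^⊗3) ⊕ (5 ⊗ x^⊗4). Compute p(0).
p(0) = 1

A tropical monomial a ⊗ x^⊗i evaluates to a + i · x. Evaluating each term at x = 0:
  Term 0 contributes 6 + 0 · 0 = 6
  Term 1 contributes 5 + 1 · 0 = 5
  Term 2 contributes 6 + 2 · 0 = 6
  Term 3 contributes 1 + 3 · 0 = 1
  Term 4 contributes 5 + 4 · 0 = 5
p(0) = ⊕ of these = min[6, 5, 6, 1, 5] = 1.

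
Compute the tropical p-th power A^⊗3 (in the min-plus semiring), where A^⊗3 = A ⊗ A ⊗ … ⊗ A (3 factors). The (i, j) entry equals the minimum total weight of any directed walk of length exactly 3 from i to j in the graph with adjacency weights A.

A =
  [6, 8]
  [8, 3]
A^⊗3 =
  [18, 14]
  [14, 9]

Each entry (A^⊗3)_ij equals the minimum over all length-3 walks i = v_0 → v_1 → … → v_3 = j of Σ_t A[v_t][v_{t+1}]. For example, for (i, j) = (0, 1) we minimise over 4 possible intermediate vertex sequences; the minimum is 14, attained along the walk 0 → 1 → 1 → 1.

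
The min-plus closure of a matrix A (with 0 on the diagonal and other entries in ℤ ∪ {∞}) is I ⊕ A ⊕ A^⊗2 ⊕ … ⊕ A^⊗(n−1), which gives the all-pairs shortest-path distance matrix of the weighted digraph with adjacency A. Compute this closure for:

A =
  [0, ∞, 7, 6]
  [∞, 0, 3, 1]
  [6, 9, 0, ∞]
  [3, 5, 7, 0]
Closure =
  [0, 11, 7, 6]
  [4, 0, 3, 1]
  [6, 9, 0, 10]
  [3, 5, 7, 0]

This is the Floyd-Warshall all-pairs shortest-path computation. For each intermediate vertex k = 0, 1, …, 3, update dist[i][j] ← min(dist[i][j], dist[i][k] + dist[k][j]). The final matrix gives, for each (i, j), the minimum total weight of any directed path from i to j (possibly empty when i = j).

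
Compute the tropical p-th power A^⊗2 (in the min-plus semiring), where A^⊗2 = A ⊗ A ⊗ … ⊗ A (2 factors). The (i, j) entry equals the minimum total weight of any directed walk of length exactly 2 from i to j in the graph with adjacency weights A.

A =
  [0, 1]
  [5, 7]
A^⊗2 =
  [0, 1]
  [5, 6]

Each entry (A^⊗2)_ij equals the minimum over all length-2 walks i = v_0 → v_1 → … → v_2 = j of Σ_t A[v_t][v_{t+1}]. For example, for (i, j) = (0, 1) we minimise over 2 possible intermediate vertex sequences; the minimum is 1, attained along the walk 0 → 0 → 1.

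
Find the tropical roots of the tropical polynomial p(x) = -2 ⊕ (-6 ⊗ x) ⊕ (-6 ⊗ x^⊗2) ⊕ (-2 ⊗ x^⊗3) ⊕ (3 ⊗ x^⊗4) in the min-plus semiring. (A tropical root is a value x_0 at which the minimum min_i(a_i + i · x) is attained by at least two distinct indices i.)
Roots: {-5, -4, 0, 4}

Each tropical root is a break point of the lower envelope of the lines y = a_i + i · x (there are 5 lines, with slopes 0, 1, ..., 4). Only the lines that attain the minimum somewhere contribute to roots; other lines are dominated. Here the surviving (envelope) indices are i = 4, i = 3, i = 2, i = 1, i = 0.
Intersections between consecutive envelope lines give the roots: for adjacent envelope indices i < j the intersection is x = (a_i − a_j) / (j − i). Reading off the sorted break points: {-5, -4, 0, 4}.
Verification: at each break x_0, at least two indices attain the minimum of min_i(a_i + i · x_0).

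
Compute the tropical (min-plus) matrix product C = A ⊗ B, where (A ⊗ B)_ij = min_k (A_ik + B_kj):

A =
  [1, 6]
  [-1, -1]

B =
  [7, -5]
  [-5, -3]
A ⊗ B =
  [1, -4]
  [-6, -6]

Apply the min-plus product entry-by-entry:
  C[0][0] = min over k of (A[0][0] + B[0][0] = 1 + 7 = 8, A[0][1] + B[1][0] = 6 + -5 = 1) = 1 (attained at k = 1)
  C[0][1] = min over k of (A[0][0] + B[0][1] = 1 + -5 = -4, A[0][1] + B[1][1] = 6 + -3 = 3) = -4 (attained at k = 0)
  C[1][0] = min over k of (A[1][0] + B[0][0] = -1 + 7 = 6, A[1][1] + B[1][0] = -1 + -5 = -6) = -6 (attained at k = 1)
  C[1][1] = min over k of (A[1][0] + B[0][1] = -1 + -5 = -6, A[1][1] + B[1][1] = -1 + -3 = -4) = -6 (attained at k = 0)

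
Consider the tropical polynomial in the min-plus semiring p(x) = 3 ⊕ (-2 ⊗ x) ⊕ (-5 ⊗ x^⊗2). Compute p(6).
p(6) = 3

A tropical monomial a ⊗ x^⊗i evaluates to a + i · x. Evaluating each term at x = 6:
  Term 0 contributes 3 + 0 · 6 = 3
  Term 1 contributes -2 + 1 · 6 = 4
  Term 2 contributes -5 + 2 · 6 = 7
p(6) = ⊕ of these = min[3, 4, 7] = 3.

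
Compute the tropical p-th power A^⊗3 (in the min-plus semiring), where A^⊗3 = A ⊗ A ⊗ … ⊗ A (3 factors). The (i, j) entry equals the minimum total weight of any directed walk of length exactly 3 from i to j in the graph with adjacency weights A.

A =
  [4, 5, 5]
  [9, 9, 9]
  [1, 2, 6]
A^⊗3 =
  [10, 11, 11]
  [14, 15, 15]
  [7, 8, 10]

Each entry (A^⊗3)_ij equals the minimum over all length-3 walks i = v_0 → v_1 → … → v_3 = j of Σ_t A[v_t][v_{t+1}]. For example, for (i, j) = (0, 2) we minimise over 9 possible intermediate vertex sequences; the minimum is 11, attained along the walk 0 → 2 → 0 → 2.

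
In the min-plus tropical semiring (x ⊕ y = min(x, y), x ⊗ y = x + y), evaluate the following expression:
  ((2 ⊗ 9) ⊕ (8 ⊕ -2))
((2 ⊗ 9) ⊕ (8 ⊕ -2)) = -2

Expand innermost to outermost. Recall ⊕ takes the minimum of its arguments and ⊗ takes their sum. Working out the expression ((2 ⊗ 9) ⊕ (8 ⊕ -2)) gives -2.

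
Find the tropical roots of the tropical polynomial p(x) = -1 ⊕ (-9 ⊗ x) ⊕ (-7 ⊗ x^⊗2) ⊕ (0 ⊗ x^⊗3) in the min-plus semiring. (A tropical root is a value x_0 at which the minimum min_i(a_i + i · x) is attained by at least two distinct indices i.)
Roots: {-7, -2, 8}

Each tropical root is a break point of the lower envelope of the lines y = a_i + i · x (there are 4 lines, with slopes 0, 1, ..., 3). Only the lines that attain the minimum somewhere contribute to roots; other lines are dominated. Here the surviving (envelope) indices are i = 3, i = 2, i = 1, i = 0.
Intersections between consecutive envelope lines give the roots: for adjacent envelope indices i < j the intersection is x = (a_i − a_j) / (j − i). Reading off the sorted break points: {-7, -2, 8}.
Verification: at each break x_0, at least two indices attain the minimum of min_i(a_i + i · x_0).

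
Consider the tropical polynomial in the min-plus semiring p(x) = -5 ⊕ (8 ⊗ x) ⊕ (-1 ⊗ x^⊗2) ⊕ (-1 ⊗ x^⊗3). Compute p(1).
p(1) = -5

A tropical monomial a ⊗ x^⊗i evaluates to a + i · x. Evaluating each term at x = 1:
  Term 0 contributes -5 + 0 · 1 = -5
  Term 1 contributes 8 + 1 · 1 = 9
  Term 2 contributes -1 + 2 · 1 = 1
  Term 3 contributes -1 + 3 · 1 = 2
p(1) = ⊕ of these = min[-5, 9, 1, 2] = -5.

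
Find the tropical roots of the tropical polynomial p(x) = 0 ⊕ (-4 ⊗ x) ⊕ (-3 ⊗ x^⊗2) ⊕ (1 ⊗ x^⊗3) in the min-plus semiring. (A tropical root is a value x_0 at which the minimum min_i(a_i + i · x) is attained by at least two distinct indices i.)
Roots: {-4, -1, 4}

Each tropical root is a break point of the lower envelope of the lines y = a_i + i · x (there are 4 lines, with slopes 0, 1, ..., 3). Only the lines that attain the minimum somewhere contribute to roots; other lines are dominated. Here the surviving (envelope) indices are i = 3, i = 2, i = 1, i = 0.
Intersections between consecutive envelope lines give the roots: for adjacent envelope indices i < j the intersection is x = (a_i − a_j) / (j − i). Reading off the sorted break points: {-4, -1, 4}.
Verification: at each break x_0, at least two indices attain the minimum of min_i(a_i + i · x_0).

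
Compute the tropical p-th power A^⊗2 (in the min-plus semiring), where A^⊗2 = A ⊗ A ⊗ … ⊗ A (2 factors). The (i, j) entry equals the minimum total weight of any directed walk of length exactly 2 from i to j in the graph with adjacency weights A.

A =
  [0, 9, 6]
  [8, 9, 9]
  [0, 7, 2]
A^⊗2 =
  [0, 9, 6]
  [8, 16, 11]
  [0, 9, 4]

Each entry (A^⊗2)_ij equals the minimum over all length-2 walks i = v_0 → v_1 → … → v_2 = j of Σ_t A[v_t][v_{t+1}]. For example, for (i, j) = (0, 2) we minimise over 3 possible intermediate vertex sequences; the minimum is 6, attained along the walk 0 → 0 → 2.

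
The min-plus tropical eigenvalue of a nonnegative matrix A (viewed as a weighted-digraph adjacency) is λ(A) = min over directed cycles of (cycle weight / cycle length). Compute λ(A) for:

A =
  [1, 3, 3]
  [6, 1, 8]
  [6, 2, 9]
λ(A) = 1

Enumerate directed cycles and compute their means (weight / length). Sample:
  cycle 0 → 0: weight = 1, length = 1, mean = 1/1 ≈ 1.000
  cycle 1 → 1: weight = 1, length = 1, mean = 1/1 ≈ 1.000
  cycle 2 → 2: weight = 9, length = 1, mean = 9/1 ≈ 9.000
  cycle 0 → 1 → 0: weight = 9, length = 2, mean = 9/2 ≈ 4.500
  cycle 0 → 2 → 0: weight = 9, length = 2, mean = 9/2 ≈ 4.500
  cycle 1 → 0 → 1: weight = 9, length = 2, mean = 9/2 ≈ 4.500
Minimum mean = 1.000, attained e.g. along the cycle 0 → 0 with weight 1 and length 1. So λ(A) = 1/1 = 1.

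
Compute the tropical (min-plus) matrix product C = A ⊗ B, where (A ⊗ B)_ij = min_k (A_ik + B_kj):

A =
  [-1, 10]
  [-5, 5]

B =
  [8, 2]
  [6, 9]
A ⊗ B =
  [7, 1]
  [3, -3]

Apply the min-plus product entry-by-entry:
  C[0][0] = min over k of (A[0][0] + B[0][0] = -1 + 8 = 7, A[0][1] + B[1][0] = 10 + 6 = 16) = 7 (attained at k = 0)
  C[0][1] = min over k of (A[0][0] + B[0][1] = -1 + 2 = 1, A[0][1] + B[1][1] = 10 + 9 = 19) = 1 (attained at k = 0)
  C[1][0] = min over k of (A[1][0] + B[0][0] = -5 + 8 = 3, A[1][1] + B[1][0] = 5 + 6 = 11) = 3 (attained at k = 0)
  C[1][1] = min over k of (A[1][0] + B[0][1] = -5 + 2 = -3, A[1][1] + B[1][1] = 5 + 9 = 14) = -3 (attained at k = 0)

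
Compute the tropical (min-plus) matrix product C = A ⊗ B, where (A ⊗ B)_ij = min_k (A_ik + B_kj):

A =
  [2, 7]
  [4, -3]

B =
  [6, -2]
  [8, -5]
A ⊗ B =
  [8, 0]
  [5, -8]

Apply the min-plus product entry-by-entry:
  C[0][0] = min over k of (A[0][0] + B[0][0] = 2 + 6 = 8, A[0][1] + B[1][0] = 7 + 8 = 15) = 8 (attained at k = 0)
  C[0][1] = min over k of (A[0][0] + B[0][1] = 2 + -2 = 0, A[0][1] + B[1][1] = 7 + -5 = 2) = 0 (attained at k = 0)
  C[1][0] = min over k of (A[1][0] + B[0][0] = 4 + 6 = 10, A[1][1] + B[1][0] = -3 + 8 = 5) = 5 (attained at k = 1)
  C[1][1] = min over k of (A[1][0] + B[0][1] = 4 + -2 = 2, A[1][1] + B[1][1] = -3 + -5 = -8) = -8 (attained at k = 1)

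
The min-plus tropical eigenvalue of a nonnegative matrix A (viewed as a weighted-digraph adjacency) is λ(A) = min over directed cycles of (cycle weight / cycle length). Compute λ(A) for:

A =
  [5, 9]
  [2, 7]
λ(A) = 5

Enumerate directed cycles and compute their means (weight / length). Sample:
  cycle 0 → 0: weight = 5, length = 1, mean = 5/1 ≈ 5.000
  cycle 1 → 1: weight = 7, length = 1, mean = 7/1 ≈ 7.000
  cycle 0 → 1 → 0: weight = 11, length = 2, mean = 11/2 ≈ 5.500
  cycle 1 → 0 → 1: weight = 11, length = 2, mean = 11/2 ≈ 5.500
Minimum mean = 5.000, attained e.g. along the cycle 0 → 0 with weight 5 and length 1. So λ(A) = 5/1 = 5.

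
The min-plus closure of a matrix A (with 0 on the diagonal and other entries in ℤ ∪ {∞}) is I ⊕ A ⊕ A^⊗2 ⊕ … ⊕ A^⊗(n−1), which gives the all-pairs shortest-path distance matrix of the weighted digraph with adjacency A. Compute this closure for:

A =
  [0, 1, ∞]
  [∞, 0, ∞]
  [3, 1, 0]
Closure =
  [0, 1, ∞]
  [∞, 0, ∞]
  [3, 1, 0]

This is the Floyd-Warshall all-pairs shortest-path computation. For each intermediate vertex k = 0, 1, …, 2, update dist[i][j] ← min(dist[i][j], dist[i][k] + dist[k][j]). The final matrix gives, for each (i, j), the minimum total weight of any directed path from i to j (possibly empty when i = j).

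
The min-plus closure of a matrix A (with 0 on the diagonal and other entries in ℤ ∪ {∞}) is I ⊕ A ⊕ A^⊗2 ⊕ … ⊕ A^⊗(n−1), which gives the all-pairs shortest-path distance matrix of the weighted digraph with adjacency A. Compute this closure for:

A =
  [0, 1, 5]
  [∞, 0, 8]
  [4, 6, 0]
Closure =
  [0, 1, 5]
  [12, 0, 8]
  [4, 5, 0]

This is the Floyd-Warshall all-pairs shortest-path computation. For each intermediate vertex k = 0, 1, …, 2, update dist[i][j] ← min(dist[i][j], dist[i][k] + dist[k][j]). The final matrix gives, for each (i, j), the minimum total weight of any directed path from i to j (possibly empty when i = j).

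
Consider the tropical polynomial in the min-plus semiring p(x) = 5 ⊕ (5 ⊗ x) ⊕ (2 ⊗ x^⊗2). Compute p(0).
p(0) = 2

A tropical monomial a ⊗ x^⊗i evaluates to a + i · x. Evaluating each term at x = 0:
  Term 0 contributes 5 + 0 · 0 = 5
  Term 1 contributes 5 + 1 · 0 = 5
  Term 2 contributes 2 + 2 · 0 = 2
p(0) = ⊕ of these = min[5, 5, 2] = 2.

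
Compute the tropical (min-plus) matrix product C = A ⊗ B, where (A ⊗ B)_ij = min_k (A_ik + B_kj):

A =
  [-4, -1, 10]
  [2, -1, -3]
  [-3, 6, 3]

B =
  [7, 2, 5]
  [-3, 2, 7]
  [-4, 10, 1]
A ⊗ B =
  [-4, -2, 1]
  [-7, 1, -2]
  [-1, -1, 2]

Apply the min-plus product entry-by-entry:
  C[0][0] = min over k of (A[0][0] + B[0][0] = -4 + 7 = 3, A[0][1] + B[1][0] = -1 + -3 = -4, A[0][2] + B[2][0] = 10 + -4 = 6) = -4 (attained at k = 1)
  C[0][1] = min over k of (A[0][0] + B[0][1] = -4 + 2 = -2, A[0][1] + B[1][1] = -1 + 2 = 1, A[0][2] + B[2][1] = 10 + 10 = 20) = -2 (attained at k = 0)
  C[0][2] = min over k of (A[0][0] + B[0][2] = -4 + 5 = 1, A[0][1] + B[1][2] = -1 + 7 = 6, A[0][2] + B[2][2] = 10 + 1 = 11) = 1 (attained at k = 0)
  C[1][0] = min over k of (A[1][0] + B[0][0] = 2 + 7 = 9, A[1][1] + B[1][0] = -1 + -3 = -4, A[1][2] + B[2][0] = -3 + -4 = -7) = -7 (attained at k = 2)
  C[1][1] = min over k of (A[1][0] + B[0][1] = 2 + 2 = 4, A[1][1] + B[1][1] = -1 + 2 = 1, A[1][2] + B[2][1] = -3 + 10 = 7) = 1 (attained at k = 1)
  C[1][2] = min over k of (A[1][0] + B[0][2] = 2 + 5 = 7, A[1][1] + B[1][2] = -1 + 7 = 6, A[1][2] + B[2][2] = -3 + 1 = -2) = -2 (attained at k = 2)
  C[2][0] = min over k of (A[2][0] + B[0][0] = -3 + 7 = 4, A[2][1] + B[1][0] = 6 + -3 = 3, A[2][2] + B[2][0] = 3 + -4 = -1) = -1 (attained at k = 2)
  C[2][1] = min over k of (A[2][0] + B[0][1] = -3 + 2 = -1, A[2][1] + B[1][1] = 6 + 2 = 8, A[2][2] + B[2][1] = 3 + 10 = 13) = -1 (attained at k = 0)
  C[2][2] = min over k of (A[2][0] + B[0][2] = -3 + 5 = 2, A[2][1] + B[1][2] = 6 + 7 = 13, A[2][2] + B[2][2] = 3 + 1 = 4) = 2 (attained at k = 0)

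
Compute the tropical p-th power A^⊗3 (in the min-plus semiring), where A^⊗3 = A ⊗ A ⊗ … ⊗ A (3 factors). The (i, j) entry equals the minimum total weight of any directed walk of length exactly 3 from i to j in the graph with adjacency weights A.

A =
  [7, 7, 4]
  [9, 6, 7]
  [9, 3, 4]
A^⊗3 =
  [16, 11, 12]
  [19, 14, 15]
  [16, 11, 12]

Each entry (A^⊗3)_ij equals the minimum over all length-3 walks i = v_0 → v_1 → … → v_3 = j of Σ_t A[v_t][v_{t+1}]. For example, for (i, j) = (0, 2) we minimise over 9 possible intermediate vertex sequences; the minimum is 12, attained along the walk 0 → 2 → 2 → 2.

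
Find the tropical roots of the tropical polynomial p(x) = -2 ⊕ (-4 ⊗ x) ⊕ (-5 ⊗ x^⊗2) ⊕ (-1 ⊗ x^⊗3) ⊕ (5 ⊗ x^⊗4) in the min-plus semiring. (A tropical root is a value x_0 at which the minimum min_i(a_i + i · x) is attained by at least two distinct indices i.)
Roots: {-6, -4, 1, 2}

Each tropical root is a break point of the lower envelope of the lines y = a_i + i · x (there are 5 lines, with slopes 0, 1, ..., 4). Only the lines that attain the minimum somewhere contribute to roots; other lines are dominated. Here the surviving (envelope) indices are i = 4, i = 3, i = 2, i = 1, i = 0.
Intersections between consecutive envelope lines give the roots: for adjacent envelope indices i < j the intersection is x = (a_i − a_j) / (j − i). Reading off the sorted break points: {-6, -4, 1, 2}.
Verification: at each break x_0, at least two indices attain the minimum of min_i(a_i + i · x_0).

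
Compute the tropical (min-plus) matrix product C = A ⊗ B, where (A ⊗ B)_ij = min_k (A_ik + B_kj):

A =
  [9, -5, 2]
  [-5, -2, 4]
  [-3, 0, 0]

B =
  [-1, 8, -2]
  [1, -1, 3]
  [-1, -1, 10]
A ⊗ B =
  [-4, -6, -2]
  [-6, -3, -7]
  [-4, -1, -5]

Apply the min-plus product entry-by-entry:
  C[0][0] = min over k of (A[0][0] + B[0][0] = 9 + -1 = 8, A[0][1] + B[1][0] = -5 + 1 = -4, A[0][2] + B[2][0] = 2 + -1 = 1) = -4 (attained at k = 1)
  C[0][1] = min over k of (A[0][0] + B[0][1] = 9 + 8 = 17, A[0][1] + B[1][1] = -5 + -1 = -6, A[0][2] + B[2][1] = 2 + -1 = 1) = -6 (attained at k = 1)
  C[0][2] = min over k of (A[0][0] + B[0][2] = 9 + -2 = 7, A[0][1] + B[1][2] = -5 + 3 = -2, A[0][2] + B[2][2] = 2 + 10 = 12) = -2 (attained at k = 1)
  C[1][0] = min over k of (A[1][0] + B[0][0] = -5 + -1 = -6, A[1][1] + B[1][0] = -2 + 1 = -1, A[1][2] + B[2][0] = 4 + -1 = 3) = -6 (attained at k = 0)
  C[1][1] = min over k of (A[1][0] + B[0][1] = -5 + 8 = 3, A[1][1] + B[1][1] = -2 + -1 = -3, A[1][2] + B[2][1] = 4 + -1 = 3) = -3 (attained at k = 1)
  C[1][2] = min over k of (A[1][0] + B[0][2] = -5 + -2 = -7, A[1][1] + B[1][2] = -2 + 3 = 1, A[1][2] + B[2][2] = 4 + 10 = 14) = -7 (attained at k = 0)
  C[2][0] = min over k of (A[2][0] + B[0][0] = -3 + -1 = -4, A[2][1] + B[1][0] = 0 + 1 = 1, A[2][2] + B[2][0] = 0 + -1 = -1) = -4 (attained at k = 0)
  C[2][1] = min over k of (A[2][0] + B[0][1] = -3 + 8 = 5, A[2][1] + B[1][1] = 0 + -1 = -1, A[2][2] + B[2][1] = 0 + -1 = -1) = -1 (attained at k = 1)
  C[2][2] = min over k of (A[2][0] + B[0][2] = -3 + -2 = -5, A[2][1] + B[1][2] = 0 + 3 = 3, A[2][2] + B[2][2] = 0 + 10 = 10) = -5 (attained at k = 0)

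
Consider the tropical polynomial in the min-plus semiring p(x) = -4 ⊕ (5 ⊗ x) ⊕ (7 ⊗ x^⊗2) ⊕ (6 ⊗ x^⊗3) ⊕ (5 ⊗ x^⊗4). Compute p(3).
p(3) = -4

A tropical monomial a ⊗ x^⊗i evaluates to a + i · x. Evaluating each term at x = 3:
  Term 0 contributes -4 + 0 · 3 = -4
  Term 1 contributes 5 + 1 · 3 = 8
  Term 2 contributes 7 + 2 · 3 = 13
  Term 3 contributes 6 + 3 · 3 = 15
  Term 4 contributes 5 + 4 · 3 = 17
p(3) = ⊕ of these = min[-4, 8, 13, 15, 17] = -4.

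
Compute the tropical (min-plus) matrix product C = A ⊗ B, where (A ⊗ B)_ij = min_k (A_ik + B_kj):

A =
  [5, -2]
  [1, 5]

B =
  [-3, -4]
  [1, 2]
A ⊗ B =
  [-1, 0]
  [-2, -3]

Apply the min-plus product entry-by-entry:
  C[0][0] = min over k of (A[0][0] + B[0][0] = 5 + -3 = 2, A[0][1] + B[1][0] = -2 + 1 = -1) = -1 (attained at k = 1)
  C[0][1] = min over k of (A[0][0] + B[0][1] = 5 + -4 = 1, A[0][1] + B[1][1] = -2 + 2 = 0) = 0 (attained at k = 1)
  C[1][0] = min over k of (A[1][0] + B[0][0] = 1 + -3 = -2, A[1][1] + B[1][0] = 5 + 1 = 6) = -2 (attained at k = 0)
  C[1][1] = min over k of (A[1][0] + B[0][1] = 1 + -4 = -3, A[1][1] + B[1][1] = 5 + 2 = 7) = -3 (attained at k = 0)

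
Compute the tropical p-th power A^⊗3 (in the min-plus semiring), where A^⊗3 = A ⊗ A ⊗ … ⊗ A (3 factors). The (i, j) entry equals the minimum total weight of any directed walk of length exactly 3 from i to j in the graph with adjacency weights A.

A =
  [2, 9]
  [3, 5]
A^⊗3 =
  [6, 13]
  [7, 14]

Each entry (A^⊗3)_ij equals the minimum over all length-3 walks i = v_0 → v_1 → … → v_3 = j of Σ_t A[v_t][v_{t+1}]. For example, for (i, j) = (0, 1) we minimise over 4 possible intermediate vertex sequences; the minimum is 13, attained along the walk 0 → 0 → 0 → 1.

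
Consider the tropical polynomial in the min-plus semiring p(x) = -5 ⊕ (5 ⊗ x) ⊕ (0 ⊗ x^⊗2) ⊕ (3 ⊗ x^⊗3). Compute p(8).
p(8) = -5

A tropical monomial a ⊗ x^⊗i evaluates to a + i · x. Evaluating each term at x = 8:
  Term 0 contributes -5 + 0 · 8 = -5
  Term 1 contributes 5 + 1 · 8 = 13
  Term 2 contributes 0 + 2 · 8 = 16
  Term 3 contributes 3 + 3 · 8 = 27
p(8) = ⊕ of these = min[-5, 13, 16, 27] = -5.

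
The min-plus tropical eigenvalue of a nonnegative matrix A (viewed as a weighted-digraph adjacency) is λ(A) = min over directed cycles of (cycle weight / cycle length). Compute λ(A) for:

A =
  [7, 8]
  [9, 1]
λ(A) = 1

Enumerate directed cycles and compute their means (weight / length). Sample:
  cycle 0 → 0: weight = 7, length = 1, mean = 7/1 ≈ 7.000
  cycle 1 → 1: weight = 1, length = 1, mean = 1/1 ≈ 1.000
  cycle 0 → 1 → 0: weight = 17, length = 2, mean = 17/2 ≈ 8.500
  cycle 1 → 0 → 1: weight = 17, length = 2, mean = 17/2 ≈ 8.500
Minimum mean = 1.000, attained e.g. along the cycle 1 → 1 with weight 1 and length 1. So λ(A) = 1/1 = 1.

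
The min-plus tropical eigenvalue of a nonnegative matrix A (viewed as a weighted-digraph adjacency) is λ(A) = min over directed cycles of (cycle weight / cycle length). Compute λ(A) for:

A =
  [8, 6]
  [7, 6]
λ(A) = 6

Enumerate directed cycles and compute their means (weight / length). Sample:
  cycle 0 → 0: weight = 8, length = 1, mean = 8/1 ≈ 8.000
  cycle 1 → 1: weight = 6, length = 1, mean = 6/1 ≈ 6.000
  cycle 0 → 1 → 0: weight = 13, length = 2, mean = 13/2 ≈ 6.500
  cycle 1 → 0 → 1: weight = 13, length = 2, mean = 13/2 ≈ 6.500
Minimum mean = 6.000, attained e.g. along the cycle 1 → 1 with weight 6 and length 1. So λ(A) = 6/1 = 6.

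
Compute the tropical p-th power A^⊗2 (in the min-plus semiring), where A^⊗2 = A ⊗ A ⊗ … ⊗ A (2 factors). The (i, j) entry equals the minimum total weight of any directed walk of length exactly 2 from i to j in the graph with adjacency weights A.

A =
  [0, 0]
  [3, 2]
A^⊗2 =
  [0, 0]
  [3, 3]

Each entry (A^⊗2)_ij equals the minimum over all length-2 walks i = v_0 → v_1 → … → v_2 = j of Σ_t A[v_t][v_{t+1}]. For example, for (i, j) = (0, 1) we minimise over 2 possible intermediate vertex sequences; the minimum is 0, attained along the walk 0 → 0 → 1.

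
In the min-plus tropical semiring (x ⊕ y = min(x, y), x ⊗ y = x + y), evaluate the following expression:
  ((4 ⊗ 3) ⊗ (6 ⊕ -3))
((4 ⊗ 3) ⊗ (6 ⊕ -3)) = 4

Expand innermost to outermost. Recall ⊕ takes the minimum of its arguments and ⊗ takes their sum. Working out the expression ((4 ⊗ 3) ⊗ (6 ⊕ -3)) gives 4.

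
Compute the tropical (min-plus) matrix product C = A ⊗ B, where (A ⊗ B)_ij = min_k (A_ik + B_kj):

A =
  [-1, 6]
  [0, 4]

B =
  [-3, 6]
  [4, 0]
A ⊗ B =
  [-4, 5]
  [-3, 4]

Apply the min-plus product entry-by-entry:
  C[0][0] = min over k of (A[0][0] + B[0][0] = -1 + -3 = -4, A[0][1] + B[1][0] = 6 + 4 = 10) = -4 (attained at k = 0)
  C[0][1] = min over k of (A[0][0] + B[0][1] = -1 + 6 = 5, A[0][1] + B[1][1] = 6 + 0 = 6) = 5 (attained at k = 0)
  C[1][0] = min over k of (A[1][0] + B[0][0] = 0 + -3 = -3, A[1][1] + B[1][0] = 4 + 4 = 8) = -3 (attained at k = 0)
  C[1][1] = min over k of (A[1][0] + B[0][1] = 0 + 6 = 6, A[1][1] + B[1][1] = 4 + 0 = 4) = 4 (attained at k = 1)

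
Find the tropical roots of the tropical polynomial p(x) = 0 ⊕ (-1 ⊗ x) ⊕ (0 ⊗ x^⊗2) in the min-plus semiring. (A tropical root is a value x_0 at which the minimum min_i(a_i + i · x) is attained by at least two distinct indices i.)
Roots: {-1, 1}

Each tropical root is a break point of the lower envelope of the lines y = a_i + i · x (there are 3 lines, with slopes 0, 1, ..., 2). Only the lines that attain the minimum somewhere contribute to roots; other lines are dominated. Here the surviving (envelope) indices are i = 2, i = 1, i = 0.
Intersections between consecutive envelope lines give the roots: for adjacent envelope indices i < j the intersection is x = (a_i − a_j) / (j − i). Reading off the sorted break points: {-1, 1}.
Verification: at each break x_0, at least two indices attain the minimum of min_i(a_i + i · x_0).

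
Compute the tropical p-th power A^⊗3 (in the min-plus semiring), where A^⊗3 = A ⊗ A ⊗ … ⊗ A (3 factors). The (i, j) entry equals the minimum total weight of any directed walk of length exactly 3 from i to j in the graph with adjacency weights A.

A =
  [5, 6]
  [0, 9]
A^⊗3 =
  [11, 12]
  [6, 11]

Each entry (A^⊗3)_ij equals the minimum over all length-3 walks i = v_0 → v_1 → … → v_3 = j of Σ_t A[v_t][v_{t+1}]. For example, for (i, j) = (0, 1) we minimise over 4 possible intermediate vertex sequences; the minimum is 12, attained along the walk 0 → 1 → 0 → 1.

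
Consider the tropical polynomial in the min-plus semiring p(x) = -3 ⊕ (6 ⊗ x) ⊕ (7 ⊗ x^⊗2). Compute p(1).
p(1) = -3

A tropical monomial a ⊗ x^⊗i evaluates to a + i · x. Evaluating each term at x = 1:
  Term 0 contributes -3 + 0 · 1 = -3
  Term 1 contributes 6 + 1 · 1 = 7
  Term 2 contributes 7 + 2 · 1 = 9
p(1) = ⊕ of these = min[-3, 7, 9] = -3.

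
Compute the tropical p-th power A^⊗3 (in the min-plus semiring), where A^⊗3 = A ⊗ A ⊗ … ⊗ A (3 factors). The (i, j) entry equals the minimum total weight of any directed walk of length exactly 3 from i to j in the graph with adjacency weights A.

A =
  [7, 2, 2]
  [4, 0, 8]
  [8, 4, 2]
A^⊗3 =
  [6, 2, 6]
  [4, 0, 6]
  [8, 4, 6]

Each entry (A^⊗3)_ij equals the minimum over all length-3 walks i = v_0 → v_1 → … → v_3 = j of Σ_t A[v_t][v_{t+1}]. For example, for (i, j) = (0, 2) we minimise over 9 possible intermediate vertex sequences; the minimum is 6, attained along the walk 0 → 2 → 2 → 2.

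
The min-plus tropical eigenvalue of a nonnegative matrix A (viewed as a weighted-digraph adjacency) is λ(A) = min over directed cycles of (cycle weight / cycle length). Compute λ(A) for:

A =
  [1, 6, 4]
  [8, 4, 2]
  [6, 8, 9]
λ(A) = 1

Enumerate directed cycles and compute their means (weight / length). Sample:
  cycle 0 → 0: weight = 1, length = 1, mean = 1/1 ≈ 1.000
  cycle 1 → 1: weight = 4, length = 1, mean = 4/1 ≈ 4.000
  cycle 2 → 2: weight = 9, length = 1, mean = 9/1 ≈ 9.000
  cycle 0 → 1 → 0: weight = 14, length = 2, mean = 14/2 ≈ 7.000
  cycle 0 → 2 → 0: weight = 10, length = 2, mean = 10/2 ≈ 5.000
  cycle 1 → 0 → 1: weight = 14, length = 2, mean = 14/2 ≈ 7.000
Minimum mean = 1.000, attained e.g. along the cycle 0 → 0 with weight 1 and length 1. So λ(A) = 1/1 = 1.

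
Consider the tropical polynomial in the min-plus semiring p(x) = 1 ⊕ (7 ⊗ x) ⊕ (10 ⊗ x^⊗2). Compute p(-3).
p(-3) = 1

A tropical monomial a ⊗ x^⊗i evaluates to a + i · x. Evaluating each term at x = -3:
  Term 0 contributes 1 + 0 · -3 = 1
  Term 1 contributes 7 + 1 · -3 = 4
  Term 2 contributes 10 + 2 · -3 = 4
p(-3) = ⊕ of these = min[1, 4, 4] = 1.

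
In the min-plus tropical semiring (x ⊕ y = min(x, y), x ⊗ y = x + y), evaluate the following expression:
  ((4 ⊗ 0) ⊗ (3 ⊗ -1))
((4 ⊗ 0) ⊗ (3 ⊗ -1)) = 6

Expand innermost to outermost. Recall ⊕ takes the minimum of its arguments and ⊗ takes their sum. Working out the expression ((4 ⊗ 0) ⊗ (3 ⊗ -1)) gives 6.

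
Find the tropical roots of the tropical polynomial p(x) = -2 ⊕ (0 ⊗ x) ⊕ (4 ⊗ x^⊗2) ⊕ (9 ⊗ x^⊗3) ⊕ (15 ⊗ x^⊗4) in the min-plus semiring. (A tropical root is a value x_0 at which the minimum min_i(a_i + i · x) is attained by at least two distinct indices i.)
Roots: {-6, -5, -4, -2}

Each tropical root is a break point of the lower envelope of the lines y = a_i + i · x (there are 5 lines, with slopes 0, 1, ..., 4). Only the lines that attain the minimum somewhere contribute to roots; other lines are dominated. Here the surviving (envelope) indices are i = 4, i = 3, i = 2, i = 1, i = 0.
Intersections between consecutive envelope lines give the roots: for adjacent envelope indices i < j the intersection is x = (a_i − a_j) / (j − i). Reading off the sorted break points: {-6, -5, -4, -2}.
Verification: at each break x_0, at least two indices attain the minimum of min_i(a_i + i · x_0).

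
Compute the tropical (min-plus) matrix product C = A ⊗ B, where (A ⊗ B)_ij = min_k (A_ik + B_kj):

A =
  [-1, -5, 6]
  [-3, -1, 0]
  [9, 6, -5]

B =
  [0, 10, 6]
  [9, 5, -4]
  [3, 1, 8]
A ⊗ B =
  [-1, 0, -9]
  [-3, 1, -5]
  [-2, -4, 2]

Apply the min-plus product entry-by-entry:
  C[0][0] = min over k of (A[0][0] + B[0][0] = -1 + 0 = -1, A[0][1] + B[1][0] = -5 + 9 = 4, A[0][2] + B[2][0] = 6 + 3 = 9) = -1 (attained at k = 0)
  C[0][1] = min over k of (A[0][0] + B[0][1] = -1 + 10 = 9, A[0][1] + B[1][1] = -5 + 5 = 0, A[0][2] + B[2][1] = 6 + 1 = 7) = 0 (attained at k = 1)
  C[0][2] = min over k of (A[0][0] + B[0][2] = -1 + 6 = 5, A[0][1] + B[1][2] = -5 + -4 = -9, A[0][2] + B[2][2] = 6 + 8 = 14) = -9 (attained at k = 1)
  C[1][0] = min over k of (A[1][0] + B[0][0] = -3 + 0 = -3, A[1][1] + B[1][0] = -1 + 9 = 8, A[1][2] + B[2][0] = 0 + 3 = 3) = -3 (attained at k = 0)
  C[1][1] = min over k of (A[1][0] + B[0][1] = -3 + 10 = 7, A[1][1] + B[1][1] = -1 + 5 = 4, A[1][2] + B[2][1] = 0 + 1 = 1) = 1 (attained at k = 2)
  C[1][2] = min over k of (A[1][0] + B[0][2] = -3 + 6 = 3, A[1][1] + B[1][2] = -1 + -4 = -5, A[1][2] + B[2][2] = 0 + 8 = 8) = -5 (attained at k = 1)
  C[2][0] = min over k of (A[2][0] + B[0][0] = 9 + 0 = 9, A[2][1] + B[1][0] = 6 + 9 = 15, A[2][2] + B[2][0] = -5 + 3 = -2) = -2 (attained at k = 2)
  C[2][1] = min over k of (A[2][0] + B[0][1] = 9 + 10 = 19, A[2][1] + B[1][1] = 6 + 5 = 11, A[2][2] + B[2][1] = -5 + 1 = -4) = -4 (attained at k = 2)
  C[2][2] = min over k of (A[2][0] + B[0][2] = 9 + 6 = 15, A[2][1] + B[1][2] = 6 + -4 = 2, A[2][2] + B[2][2] = -5 + 8 = 3) = 2 (attained at k = 1)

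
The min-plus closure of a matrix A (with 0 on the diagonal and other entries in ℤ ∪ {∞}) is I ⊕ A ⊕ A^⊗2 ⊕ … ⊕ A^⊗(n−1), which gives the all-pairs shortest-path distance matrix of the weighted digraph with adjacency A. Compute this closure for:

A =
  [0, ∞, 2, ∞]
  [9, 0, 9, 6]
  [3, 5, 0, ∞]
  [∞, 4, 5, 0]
Closure =
  [0, 7, 2, 13]
  [9, 0, 9, 6]
  [3, 5, 0, 11]
  [8, 4, 5, 0]

This is the Floyd-Warshall all-pairs shortest-path computation. For each intermediate vertex k = 0, 1, …, 3, update dist[i][j] ← min(dist[i][j], dist[i][k] + dist[k][j]). The final matrix gives, for each (i, j), the minimum total weight of any directed path from i to j (possibly empty when i = j).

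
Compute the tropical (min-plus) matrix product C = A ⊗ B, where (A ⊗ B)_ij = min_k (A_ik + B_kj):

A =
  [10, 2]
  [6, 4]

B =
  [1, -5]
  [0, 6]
A ⊗ B =
  [2, 5]
  [4, 1]

Apply the min-plus product entry-by-entry:
  C[0][0] = min over k of (A[0][0] + B[0][0] = 10 + 1 = 11, A[0][1] + B[1][0] = 2 + 0 = 2) = 2 (attained at k = 1)
  C[0][1] = min over k of (A[0][0] + B[0][1] = 10 + -5 = 5, A[0][1] + B[1][1] = 2 + 6 = 8) = 5 (attained at k = 0)
  C[1][0] = min over k of (A[1][0] + B[0][0] = 6 + 1 = 7, A[1][1] + B[1][0] = 4 + 0 = 4) = 4 (attained at k = 1)
  C[1][1] = min over k of (A[1][0] + B[0][1] = 6 + -5 = 1, A[1][1] + B[1][1] = 4 + 6 = 10) = 1 (attained at k = 0)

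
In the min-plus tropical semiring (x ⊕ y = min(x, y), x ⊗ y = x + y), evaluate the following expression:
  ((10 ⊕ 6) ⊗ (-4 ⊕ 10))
((10 ⊕ 6) ⊗ (-4 ⊕ 10)) = 2

Expand innermost to outermost. Recall ⊕ takes the minimum of its arguments and ⊗ takes their sum. Working out the expression ((10 ⊕ 6) ⊗ (-4 ⊕ 10)) gives 2.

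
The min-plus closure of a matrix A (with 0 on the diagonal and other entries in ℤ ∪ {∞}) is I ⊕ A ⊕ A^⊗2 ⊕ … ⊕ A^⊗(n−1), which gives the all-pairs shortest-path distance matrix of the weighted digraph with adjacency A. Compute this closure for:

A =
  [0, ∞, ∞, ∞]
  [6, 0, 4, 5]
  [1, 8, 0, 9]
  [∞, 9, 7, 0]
Closure =
  [0, ∞, ∞, ∞]
  [5, 0, 4, 5]
  [1, 8, 0, 9]
  [8, 9, 7, 0]

This is the Floyd-Warshall all-pairs shortest-path computation. For each intermediate vertex k = 0, 1, …, 3, update dist[i][j] ← min(dist[i][j], dist[i][k] + dist[k][j]). The final matrix gives, for each (i, j), the minimum total weight of any directed path from i to j (possibly empty when i = j).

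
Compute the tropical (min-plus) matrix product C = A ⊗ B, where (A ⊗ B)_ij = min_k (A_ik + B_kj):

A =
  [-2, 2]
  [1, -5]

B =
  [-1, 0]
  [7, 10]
A ⊗ B =
  [-3, -2]
  [0, 1]

Apply the min-plus product entry-by-entry:
  C[0][0] = min over k of (A[0][0] + B[0][0] = -2 + -1 = -3, A[0][1] + B[1][0] = 2 + 7 = 9) = -3 (attained at k = 0)
  C[0][1] = min over k of (A[0][0] + B[0][1] = -2 + 0 = -2, A[0][1] + B[1][1] = 2 + 10 = 12) = -2 (attained at k = 0)
  C[1][0] = min over k of (A[1][0] + B[0][0] = 1 + -1 = 0, A[1][1] + B[1][0] = -5 + 7 = 2) = 0 (attained at k = 0)
  C[1][1] = min over k of (A[1][0] + B[0][1] = 1 + 0 = 1, A[1][1] + B[1][1] = -5 + 10 = 5) = 1 (attained at k = 0)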